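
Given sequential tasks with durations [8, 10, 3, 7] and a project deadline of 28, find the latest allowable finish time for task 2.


LF(activity 2) = deadline - sum of successor durations
Successors: activities 3 through 4 with durations [3, 7]
Sum of successor durations = 10
LF = 28 - 10 = 18

18


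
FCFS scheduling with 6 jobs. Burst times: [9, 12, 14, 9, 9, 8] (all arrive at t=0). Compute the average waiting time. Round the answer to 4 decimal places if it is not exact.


FCFS order (as given): [9, 12, 14, 9, 9, 8]
Waiting times:
  Job 1: wait = 0
  Job 2: wait = 9
  Job 3: wait = 21
  Job 4: wait = 35
  Job 5: wait = 44
  Job 6: wait = 53
Sum of waiting times = 162
Average waiting time = 162/6 = 27.0

27.0


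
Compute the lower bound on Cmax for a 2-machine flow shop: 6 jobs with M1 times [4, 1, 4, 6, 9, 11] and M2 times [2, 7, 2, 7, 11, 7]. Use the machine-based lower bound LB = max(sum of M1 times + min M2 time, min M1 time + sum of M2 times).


LB1 = sum(M1 times) + min(M2 times) = 35 + 2 = 37
LB2 = min(M1 times) + sum(M2 times) = 1 + 36 = 37
Lower bound = max(LB1, LB2) = max(37, 37) = 37

37


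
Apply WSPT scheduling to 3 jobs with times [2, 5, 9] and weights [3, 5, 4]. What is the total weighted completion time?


Compute p/w ratios and sort ascending (WSPT): [(2, 3), (5, 5), (9, 4)]
Compute weighted completion times:
  Job (p=2,w=3): C=2, w*C=3*2=6
  Job (p=5,w=5): C=7, w*C=5*7=35
  Job (p=9,w=4): C=16, w*C=4*16=64
Total weighted completion time = 105

105


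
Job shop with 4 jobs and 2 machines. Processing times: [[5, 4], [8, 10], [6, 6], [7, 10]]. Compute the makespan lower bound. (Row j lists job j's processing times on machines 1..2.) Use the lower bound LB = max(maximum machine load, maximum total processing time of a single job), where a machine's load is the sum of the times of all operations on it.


Machine loads:
  Machine 1: 5 + 8 + 6 + 7 = 26
  Machine 2: 4 + 10 + 6 + 10 = 30
Max machine load = 30
Job totals:
  Job 1: 9
  Job 2: 18
  Job 3: 12
  Job 4: 17
Max job total = 18
Lower bound = max(30, 18) = 30

30


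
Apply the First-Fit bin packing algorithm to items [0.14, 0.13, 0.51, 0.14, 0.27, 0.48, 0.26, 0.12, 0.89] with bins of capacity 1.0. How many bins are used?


Place items sequentially using First-Fit:
  Item 0.14 -> new Bin 1
  Item 0.13 -> Bin 1 (now 0.27)
  Item 0.51 -> Bin 1 (now 0.78)
  Item 0.14 -> Bin 1 (now 0.92)
  Item 0.27 -> new Bin 2
  Item 0.48 -> Bin 2 (now 0.75)
  Item 0.26 -> new Bin 3
  Item 0.12 -> Bin 2 (now 0.87)
  Item 0.89 -> new Bin 4
Total bins used = 4

4


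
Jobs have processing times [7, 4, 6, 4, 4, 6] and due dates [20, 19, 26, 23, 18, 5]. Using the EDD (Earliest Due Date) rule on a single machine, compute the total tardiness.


Sort by due date (EDD order): [(6, 5), (4, 18), (4, 19), (7, 20), (4, 23), (6, 26)]
Compute completion times and tardiness:
  Job 1: p=6, d=5, C=6, tardiness=max(0,6-5)=1
  Job 2: p=4, d=18, C=10, tardiness=max(0,10-18)=0
  Job 3: p=4, d=19, C=14, tardiness=max(0,14-19)=0
  Job 4: p=7, d=20, C=21, tardiness=max(0,21-20)=1
  Job 5: p=4, d=23, C=25, tardiness=max(0,25-23)=2
  Job 6: p=6, d=26, C=31, tardiness=max(0,31-26)=5
Total tardiness = 9

9


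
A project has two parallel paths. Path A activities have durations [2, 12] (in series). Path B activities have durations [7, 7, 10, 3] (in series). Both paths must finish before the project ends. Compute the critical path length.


Path A total = 2 + 12 = 14
Path B total = 7 + 7 + 10 + 3 = 27
Critical path = longest path = max(14, 27) = 27

27


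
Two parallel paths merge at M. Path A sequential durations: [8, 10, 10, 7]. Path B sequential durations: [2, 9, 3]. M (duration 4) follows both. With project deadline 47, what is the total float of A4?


Forward pass: ES(A4) = sum of predecessors on chain A = 28
EF = ES + duration = 28 + 7 = 35
Backward pass: LF(M) = deadline = 47; LS(M) = 47 - 4 = 43
LF(A4) = LS(M) - sum(successors on chain A) = 43 - 0 = 43
LS = LF - duration = 43 - 7 = 36
Total float = LS - ES = 36 - 28 = 8

8


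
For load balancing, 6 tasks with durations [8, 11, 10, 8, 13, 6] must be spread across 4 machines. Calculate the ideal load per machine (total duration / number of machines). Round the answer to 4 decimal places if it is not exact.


Total processing time = 8 + 11 + 10 + 8 + 13 + 6 = 56
Number of machines = 4
Ideal balanced load = 56 / 4 = 14.0

14.0


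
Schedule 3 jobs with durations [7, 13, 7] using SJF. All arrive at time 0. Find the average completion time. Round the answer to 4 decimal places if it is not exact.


SJF order (ascending): [7, 7, 13]
Completion times:
  Job 1: burst=7, C=7
  Job 2: burst=7, C=14
  Job 3: burst=13, C=27
Average completion = 48/3 = 16.0

16.0


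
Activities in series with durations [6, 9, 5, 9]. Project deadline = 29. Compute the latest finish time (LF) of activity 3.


LF(activity 3) = deadline - sum of successor durations
Successors: activities 4 through 4 with durations [9]
Sum of successor durations = 9
LF = 29 - 9 = 20

20


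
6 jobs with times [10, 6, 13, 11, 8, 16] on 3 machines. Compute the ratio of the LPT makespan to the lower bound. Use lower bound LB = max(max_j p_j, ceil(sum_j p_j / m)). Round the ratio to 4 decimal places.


LPT order: [16, 13, 11, 10, 8, 6]
Machine loads after assignment: [22, 21, 21]
LPT makespan = 22
Lower bound = max(max_job, ceil(total/3)) = max(16, 22) = 22
Ratio = 22 / 22 = 1.0

1.0


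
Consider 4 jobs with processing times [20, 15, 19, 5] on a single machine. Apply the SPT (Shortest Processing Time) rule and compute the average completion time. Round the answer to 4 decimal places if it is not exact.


Sort jobs by processing time (SPT order): [5, 15, 19, 20]
Compute completion times sequentially:
  Job 1: processing = 5, completes at 5
  Job 2: processing = 15, completes at 20
  Job 3: processing = 19, completes at 39
  Job 4: processing = 20, completes at 59
Sum of completion times = 123
Average completion time = 123/4 = 30.75

30.75


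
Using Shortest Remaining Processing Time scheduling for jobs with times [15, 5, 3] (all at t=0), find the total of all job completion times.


Since all jobs arrive at t=0, SRPT equals SPT ordering.
SPT order: [3, 5, 15]
Completion times:
  Job 1: p=3, C=3
  Job 2: p=5, C=8
  Job 3: p=15, C=23
Total completion time = 3 + 8 + 23 = 34

34


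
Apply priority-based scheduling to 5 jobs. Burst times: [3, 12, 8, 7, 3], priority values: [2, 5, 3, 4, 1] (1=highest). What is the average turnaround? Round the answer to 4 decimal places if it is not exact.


Sort by priority (ascending = highest first):
Order: [(1, 3), (2, 3), (3, 8), (4, 7), (5, 12)]
Completion times:
  Priority 1, burst=3, C=3
  Priority 2, burst=3, C=6
  Priority 3, burst=8, C=14
  Priority 4, burst=7, C=21
  Priority 5, burst=12, C=33
Average turnaround = 77/5 = 15.4

15.4


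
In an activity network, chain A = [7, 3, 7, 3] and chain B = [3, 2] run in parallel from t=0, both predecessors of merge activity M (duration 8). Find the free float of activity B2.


ES(B2) = sum of predecessors on chain B = 3
EF(B2) = ES + duration = 3 + 2 = 5
Successor of B2 is M. ES(M) = max(sum(A), sum(B)) = max(20, 5) = 20
Free float = ES(successor) - EF(current) = 20 - 5 = 15

15


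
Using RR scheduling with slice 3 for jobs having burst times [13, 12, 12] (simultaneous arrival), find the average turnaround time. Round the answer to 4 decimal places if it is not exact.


Time quantum = 3
Execution trace:
  J1 runs 3 units, time = 3
  J2 runs 3 units, time = 6
  J3 runs 3 units, time = 9
  J1 runs 3 units, time = 12
  J2 runs 3 units, time = 15
  J3 runs 3 units, time = 18
  J1 runs 3 units, time = 21
  J2 runs 3 units, time = 24
  J3 runs 3 units, time = 27
  J1 runs 3 units, time = 30
  J2 runs 3 units, time = 33
  J3 runs 3 units, time = 36
  J1 runs 1 units, time = 37
Finish times: [37, 33, 36]
Average turnaround = 106/3 = 35.3333

35.3333


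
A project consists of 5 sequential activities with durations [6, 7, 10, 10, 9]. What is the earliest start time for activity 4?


Activity 4 starts after activities 1 through 3 complete.
Predecessor durations: [6, 7, 10]
ES = 6 + 7 + 10 = 23

23


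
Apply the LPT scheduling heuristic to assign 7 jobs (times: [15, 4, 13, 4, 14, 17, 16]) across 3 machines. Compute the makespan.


Sort jobs in decreasing order (LPT): [17, 16, 15, 14, 13, 4, 4]
Assign each job to the least loaded machine:
  Machine 1: jobs [17, 4, 4], load = 25
  Machine 2: jobs [16, 13], load = 29
  Machine 3: jobs [15, 14], load = 29
Makespan = max load = 29

29


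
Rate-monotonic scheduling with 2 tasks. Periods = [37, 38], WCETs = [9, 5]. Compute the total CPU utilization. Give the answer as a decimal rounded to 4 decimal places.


Compute individual utilizations (exact fractions):
  Task 1: C/T = 9/37 (approx. 0.2432)
  Task 2: C/T = 5/38 (approx. 0.1316)
Total utilization U = 9/37 + 5/38 = 527/1406
Rounded to 4 decimal places: U = 0.3748
RM (Liu & Layland) bound for 2 tasks = 0.828427; compare with U = 527/1406 (approx. 0.374822)
U <= bound, so schedulable by RM sufficient condition.

0.3748


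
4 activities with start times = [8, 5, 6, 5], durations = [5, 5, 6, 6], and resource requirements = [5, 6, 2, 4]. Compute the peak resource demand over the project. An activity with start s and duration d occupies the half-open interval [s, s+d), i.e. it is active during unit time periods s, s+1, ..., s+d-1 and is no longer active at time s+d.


Each activity i is active on [start_i, start_i + duration_i).
Compute total resource usage per time slot:
  t=0: active resources = [], total = 0
  t=1: active resources = [], total = 0
  t=2: active resources = [], total = 0
  t=3: active resources = [], total = 0
  t=4: active resources = [], total = 0
  t=5: active resources = [6, 4], total = 10
  t=6: active resources = [6, 2, 4], total = 12
  t=7: active resources = [6, 2, 4], total = 12
  t=8: active resources = [5, 6, 2, 4], total = 17
  t=9: active resources = [5, 6, 2, 4], total = 17
  t=10: active resources = [5, 2, 4], total = 11
  t=11: active resources = [5, 2], total = 7
  t=12: active resources = [5], total = 5
Peak resource demand = 17

17


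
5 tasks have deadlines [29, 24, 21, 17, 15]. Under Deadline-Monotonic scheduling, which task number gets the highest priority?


Sort tasks by relative deadline (ascending):
  Task 5: deadline = 15
  Task 4: deadline = 17
  Task 3: deadline = 21
  Task 2: deadline = 24
  Task 1: deadline = 29
Priority order (highest first): [5, 4, 3, 2, 1]
Highest priority task = 5

5


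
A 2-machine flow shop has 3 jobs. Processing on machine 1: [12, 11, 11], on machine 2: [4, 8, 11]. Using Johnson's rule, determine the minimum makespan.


Apply Johnson's rule:
  Group 1 (a <= b): [(3, 11, 11)]
  Group 2 (a > b): [(2, 11, 8), (1, 12, 4)]
Optimal job order: [3, 2, 1]
Schedule:
  Job 3: M1 done at 11, M2 done at 22
  Job 2: M1 done at 22, M2 done at 30
  Job 1: M1 done at 34, M2 done at 38
Makespan = 38

38


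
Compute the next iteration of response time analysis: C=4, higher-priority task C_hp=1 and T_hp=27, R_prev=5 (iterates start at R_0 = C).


R_next = C + ceil(R_prev / T_hp) * C_hp
ceil(5 / 27) = ceil(0.1852) = 1
Interference = 1 * 1 = 1
R_next = 4 + 1 = 5
R_next = R_prev, so the iteration has converged (response time = 5).

5


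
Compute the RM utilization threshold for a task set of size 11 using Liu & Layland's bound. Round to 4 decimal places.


Compute 2^(1/11) = 1.0650410894
Subtract 1: 1.0650410894 - 1 = 0.0650410894
Multiply by n: 11 * 0.0650410894 = 0.7154519834
Round to 4 dp: 0.7155

0.7155


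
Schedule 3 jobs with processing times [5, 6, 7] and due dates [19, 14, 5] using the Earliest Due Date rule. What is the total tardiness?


Sort by due date (EDD order): [(7, 5), (6, 14), (5, 19)]
Compute completion times and tardiness:
  Job 1: p=7, d=5, C=7, tardiness=max(0,7-5)=2
  Job 2: p=6, d=14, C=13, tardiness=max(0,13-14)=0
  Job 3: p=5, d=19, C=18, tardiness=max(0,18-19)=0
Total tardiness = 2

2


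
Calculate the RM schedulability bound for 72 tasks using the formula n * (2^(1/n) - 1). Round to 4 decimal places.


Compute 2^(1/72) = 1.0096735332
Subtract 1: 1.0096735332 - 1 = 0.0096735332
Multiply by n: 72 * 0.0096735332 = 0.6964943904
Round to 4 dp: 0.6965

0.6965


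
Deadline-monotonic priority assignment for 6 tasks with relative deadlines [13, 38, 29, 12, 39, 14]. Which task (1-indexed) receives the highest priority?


Sort tasks by relative deadline (ascending):
  Task 4: deadline = 12
  Task 1: deadline = 13
  Task 6: deadline = 14
  Task 3: deadline = 29
  Task 2: deadline = 38
  Task 5: deadline = 39
Priority order (highest first): [4, 1, 6, 3, 2, 5]
Highest priority task = 4

4


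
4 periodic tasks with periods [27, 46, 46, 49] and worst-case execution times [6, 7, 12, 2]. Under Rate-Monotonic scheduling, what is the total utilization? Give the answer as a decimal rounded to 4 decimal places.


Compute individual utilizations (exact fractions):
  Task 1: C/T = 6/27 = 2/9 (approx. 0.2222)
  Task 2: C/T = 7/46 (approx. 0.1522)
  Task 3: C/T = 12/46 = 6/23 (approx. 0.2609)
  Task 4: C/T = 2/49 (approx. 0.0408)
Total utilization U = 2/9 + 7/46 + 6/23 + 2/49 = 13715/20286
Rounded to 4 decimal places: U = 0.6761
RM (Liu & Layland) bound for 4 tasks = 0.756828; compare with U = 13715/20286 (approx. 0.676082)
U <= bound, so schedulable by RM sufficient condition.

0.6761


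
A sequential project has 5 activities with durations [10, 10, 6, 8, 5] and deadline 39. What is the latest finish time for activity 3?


LF(activity 3) = deadline - sum of successor durations
Successors: activities 4 through 5 with durations [8, 5]
Sum of successor durations = 13
LF = 39 - 13 = 26

26


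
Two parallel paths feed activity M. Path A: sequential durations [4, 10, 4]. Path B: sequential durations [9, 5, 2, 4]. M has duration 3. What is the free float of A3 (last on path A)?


ES(A3) = sum of predecessors on chain A = 14
EF(A3) = ES + duration = 14 + 4 = 18
Successor of A3 is M. ES(M) = max(sum(A), sum(B)) = max(18, 20) = 20
Free float = ES(successor) - EF(current) = 20 - 18 = 2

2


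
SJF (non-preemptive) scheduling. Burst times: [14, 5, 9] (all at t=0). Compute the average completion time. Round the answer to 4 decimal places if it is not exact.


SJF order (ascending): [5, 9, 14]
Completion times:
  Job 1: burst=5, C=5
  Job 2: burst=9, C=14
  Job 3: burst=14, C=28
Average completion = 47/3 = 15.6667

15.6667


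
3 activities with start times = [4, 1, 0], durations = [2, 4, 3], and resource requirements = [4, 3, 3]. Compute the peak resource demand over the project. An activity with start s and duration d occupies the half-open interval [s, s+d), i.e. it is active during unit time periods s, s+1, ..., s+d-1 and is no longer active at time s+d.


Each activity i is active on [start_i, start_i + duration_i).
Compute total resource usage per time slot:
  t=0: active resources = [3], total = 3
  t=1: active resources = [3, 3], total = 6
  t=2: active resources = [3, 3], total = 6
  t=3: active resources = [3], total = 3
  t=4: active resources = [4, 3], total = 7
  t=5: active resources = [4], total = 4
Peak resource demand = 7

7


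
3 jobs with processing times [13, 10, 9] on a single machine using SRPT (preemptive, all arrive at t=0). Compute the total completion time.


Since all jobs arrive at t=0, SRPT equals SPT ordering.
SPT order: [9, 10, 13]
Completion times:
  Job 1: p=9, C=9
  Job 2: p=10, C=19
  Job 3: p=13, C=32
Total completion time = 9 + 19 + 32 = 60

60


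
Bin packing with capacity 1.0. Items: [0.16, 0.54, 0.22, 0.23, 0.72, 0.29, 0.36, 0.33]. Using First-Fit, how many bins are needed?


Place items sequentially using First-Fit:
  Item 0.16 -> new Bin 1
  Item 0.54 -> Bin 1 (now 0.7)
  Item 0.22 -> Bin 1 (now 0.92)
  Item 0.23 -> new Bin 2
  Item 0.72 -> Bin 2 (now 0.95)
  Item 0.29 -> new Bin 3
  Item 0.36 -> Bin 3 (now 0.65)
  Item 0.33 -> Bin 3 (now 0.98)
Total bins used = 3

3


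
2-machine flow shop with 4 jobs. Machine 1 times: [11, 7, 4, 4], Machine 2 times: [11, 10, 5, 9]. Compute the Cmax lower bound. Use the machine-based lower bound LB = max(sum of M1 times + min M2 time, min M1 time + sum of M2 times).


LB1 = sum(M1 times) + min(M2 times) = 26 + 5 = 31
LB2 = min(M1 times) + sum(M2 times) = 4 + 35 = 39
Lower bound = max(LB1, LB2) = max(31, 39) = 39

39


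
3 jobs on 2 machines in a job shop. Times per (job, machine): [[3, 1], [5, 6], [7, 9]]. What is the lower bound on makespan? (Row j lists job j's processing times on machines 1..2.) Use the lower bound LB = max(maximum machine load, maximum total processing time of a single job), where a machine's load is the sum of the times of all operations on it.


Machine loads:
  Machine 1: 3 + 5 + 7 = 15
  Machine 2: 1 + 6 + 9 = 16
Max machine load = 16
Job totals:
  Job 1: 4
  Job 2: 11
  Job 3: 16
Max job total = 16
Lower bound = max(16, 16) = 16

16


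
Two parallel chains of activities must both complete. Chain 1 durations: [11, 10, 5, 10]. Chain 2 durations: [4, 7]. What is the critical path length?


Path A total = 11 + 10 + 5 + 10 = 36
Path B total = 4 + 7 = 11
Critical path = longest path = max(36, 11) = 36

36


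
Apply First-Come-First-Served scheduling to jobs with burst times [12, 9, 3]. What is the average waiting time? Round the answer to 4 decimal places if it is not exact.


FCFS order (as given): [12, 9, 3]
Waiting times:
  Job 1: wait = 0
  Job 2: wait = 12
  Job 3: wait = 21
Sum of waiting times = 33
Average waiting time = 33/3 = 11.0

11.0


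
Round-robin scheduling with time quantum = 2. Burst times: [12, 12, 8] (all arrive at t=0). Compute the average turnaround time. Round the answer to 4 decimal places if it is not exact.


Time quantum = 2
Execution trace:
  J1 runs 2 units, time = 2
  J2 runs 2 units, time = 4
  J3 runs 2 units, time = 6
  J1 runs 2 units, time = 8
  J2 runs 2 units, time = 10
  J3 runs 2 units, time = 12
  J1 runs 2 units, time = 14
  J2 runs 2 units, time = 16
  J3 runs 2 units, time = 18
  J1 runs 2 units, time = 20
  J2 runs 2 units, time = 22
  J3 runs 2 units, time = 24
  J1 runs 2 units, time = 26
  J2 runs 2 units, time = 28
  J1 runs 2 units, time = 30
  J2 runs 2 units, time = 32
Finish times: [30, 32, 24]
Average turnaround = 86/3 = 28.6667

28.6667


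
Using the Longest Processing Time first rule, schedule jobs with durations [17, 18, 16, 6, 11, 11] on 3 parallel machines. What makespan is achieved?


Sort jobs in decreasing order (LPT): [18, 17, 16, 11, 11, 6]
Assign each job to the least loaded machine:
  Machine 1: jobs [18, 6], load = 24
  Machine 2: jobs [17, 11], load = 28
  Machine 3: jobs [16, 11], load = 27
Makespan = max load = 28

28


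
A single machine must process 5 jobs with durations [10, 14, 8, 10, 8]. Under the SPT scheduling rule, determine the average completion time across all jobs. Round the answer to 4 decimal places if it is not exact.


Sort jobs by processing time (SPT order): [8, 8, 10, 10, 14]
Compute completion times sequentially:
  Job 1: processing = 8, completes at 8
  Job 2: processing = 8, completes at 16
  Job 3: processing = 10, completes at 26
  Job 4: processing = 10, completes at 36
  Job 5: processing = 14, completes at 50
Sum of completion times = 136
Average completion time = 136/5 = 27.2

27.2


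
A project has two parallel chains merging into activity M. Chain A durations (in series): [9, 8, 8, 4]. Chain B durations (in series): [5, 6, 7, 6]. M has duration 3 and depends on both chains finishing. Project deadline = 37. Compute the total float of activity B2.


Forward pass: ES(B2) = sum of predecessors on chain B = 5
EF = ES + duration = 5 + 6 = 11
Backward pass: LF(M) = deadline = 37; LS(M) = 37 - 3 = 34
LF(B2) = LS(M) - sum(successors on chain B) = 34 - 13 = 21
LS = LF - duration = 21 - 6 = 15
Total float = LS - ES = 15 - 5 = 10

10


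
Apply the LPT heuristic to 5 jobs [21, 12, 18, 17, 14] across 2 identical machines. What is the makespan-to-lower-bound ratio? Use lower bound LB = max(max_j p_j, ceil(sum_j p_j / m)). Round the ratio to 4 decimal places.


LPT order: [21, 18, 17, 14, 12]
Machine loads after assignment: [47, 35]
LPT makespan = 47
Lower bound = max(max_job, ceil(total/2)) = max(21, 41) = 41
Ratio = 47 / 41 = 1.1463

1.1463


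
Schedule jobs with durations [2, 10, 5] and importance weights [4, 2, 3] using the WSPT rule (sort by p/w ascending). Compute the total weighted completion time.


Compute p/w ratios and sort ascending (WSPT): [(2, 4), (5, 3), (10, 2)]
Compute weighted completion times:
  Job (p=2,w=4): C=2, w*C=4*2=8
  Job (p=5,w=3): C=7, w*C=3*7=21
  Job (p=10,w=2): C=17, w*C=2*17=34
Total weighted completion time = 63

63


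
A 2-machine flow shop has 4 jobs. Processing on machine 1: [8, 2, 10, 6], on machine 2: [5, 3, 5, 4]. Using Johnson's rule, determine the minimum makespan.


Apply Johnson's rule:
  Group 1 (a <= b): [(2, 2, 3)]
  Group 2 (a > b): [(1, 8, 5), (3, 10, 5), (4, 6, 4)]
Optimal job order: [2, 1, 3, 4]
Schedule:
  Job 2: M1 done at 2, M2 done at 5
  Job 1: M1 done at 10, M2 done at 15
  Job 3: M1 done at 20, M2 done at 25
  Job 4: M1 done at 26, M2 done at 30
Makespan = 30

30


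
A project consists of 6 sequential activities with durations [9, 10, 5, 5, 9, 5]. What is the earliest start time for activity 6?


Activity 6 starts after activities 1 through 5 complete.
Predecessor durations: [9, 10, 5, 5, 9]
ES = 9 + 10 + 5 + 5 + 9 = 38

38


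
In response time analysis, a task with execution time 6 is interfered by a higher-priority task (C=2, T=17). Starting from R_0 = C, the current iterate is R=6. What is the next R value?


R_next = C + ceil(R_prev / T_hp) * C_hp
ceil(6 / 17) = ceil(0.3529) = 1
Interference = 1 * 2 = 2
R_next = 6 + 2 = 8

8


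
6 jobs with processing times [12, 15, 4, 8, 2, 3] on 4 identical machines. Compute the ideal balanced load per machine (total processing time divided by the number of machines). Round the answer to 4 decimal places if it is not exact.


Total processing time = 12 + 15 + 4 + 8 + 2 + 3 = 44
Number of machines = 4
Ideal balanced load = 44 / 4 = 11.0

11.0


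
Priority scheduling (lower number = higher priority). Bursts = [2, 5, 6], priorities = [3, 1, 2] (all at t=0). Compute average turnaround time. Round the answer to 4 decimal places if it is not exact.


Sort by priority (ascending = highest first):
Order: [(1, 5), (2, 6), (3, 2)]
Completion times:
  Priority 1, burst=5, C=5
  Priority 2, burst=6, C=11
  Priority 3, burst=2, C=13
Average turnaround = 29/3 = 9.6667

9.6667


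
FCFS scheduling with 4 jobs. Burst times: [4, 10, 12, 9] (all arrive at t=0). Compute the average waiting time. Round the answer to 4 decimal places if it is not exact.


FCFS order (as given): [4, 10, 12, 9]
Waiting times:
  Job 1: wait = 0
  Job 2: wait = 4
  Job 3: wait = 14
  Job 4: wait = 26
Sum of waiting times = 44
Average waiting time = 44/4 = 11.0

11.0


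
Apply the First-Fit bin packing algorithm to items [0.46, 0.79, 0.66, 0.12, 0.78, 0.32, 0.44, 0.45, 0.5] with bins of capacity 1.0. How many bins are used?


Place items sequentially using First-Fit:
  Item 0.46 -> new Bin 1
  Item 0.79 -> new Bin 2
  Item 0.66 -> new Bin 3
  Item 0.12 -> Bin 1 (now 0.58)
  Item 0.78 -> new Bin 4
  Item 0.32 -> Bin 1 (now 0.9)
  Item 0.44 -> new Bin 5
  Item 0.45 -> Bin 5 (now 0.89)
  Item 0.5 -> new Bin 6
Total bins used = 6

6


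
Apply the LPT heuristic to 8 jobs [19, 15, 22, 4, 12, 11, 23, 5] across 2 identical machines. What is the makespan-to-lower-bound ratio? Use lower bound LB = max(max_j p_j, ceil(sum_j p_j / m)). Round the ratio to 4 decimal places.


LPT order: [23, 22, 19, 15, 12, 11, 5, 4]
Machine loads after assignment: [55, 56]
LPT makespan = 56
Lower bound = max(max_job, ceil(total/2)) = max(23, 56) = 56
Ratio = 56 / 56 = 1.0

1.0


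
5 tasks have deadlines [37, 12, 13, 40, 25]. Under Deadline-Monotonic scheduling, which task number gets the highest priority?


Sort tasks by relative deadline (ascending):
  Task 2: deadline = 12
  Task 3: deadline = 13
  Task 5: deadline = 25
  Task 1: deadline = 37
  Task 4: deadline = 40
Priority order (highest first): [2, 3, 5, 1, 4]
Highest priority task = 2

2


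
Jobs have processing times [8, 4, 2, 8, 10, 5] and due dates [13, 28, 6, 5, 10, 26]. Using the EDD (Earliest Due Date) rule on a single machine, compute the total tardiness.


Sort by due date (EDD order): [(8, 5), (2, 6), (10, 10), (8, 13), (5, 26), (4, 28)]
Compute completion times and tardiness:
  Job 1: p=8, d=5, C=8, tardiness=max(0,8-5)=3
  Job 2: p=2, d=6, C=10, tardiness=max(0,10-6)=4
  Job 3: p=10, d=10, C=20, tardiness=max(0,20-10)=10
  Job 4: p=8, d=13, C=28, tardiness=max(0,28-13)=15
  Job 5: p=5, d=26, C=33, tardiness=max(0,33-26)=7
  Job 6: p=4, d=28, C=37, tardiness=max(0,37-28)=9
Total tardiness = 48

48


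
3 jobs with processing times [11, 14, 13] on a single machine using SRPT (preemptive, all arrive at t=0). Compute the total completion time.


Since all jobs arrive at t=0, SRPT equals SPT ordering.
SPT order: [11, 13, 14]
Completion times:
  Job 1: p=11, C=11
  Job 2: p=13, C=24
  Job 3: p=14, C=38
Total completion time = 11 + 24 + 38 = 73

73


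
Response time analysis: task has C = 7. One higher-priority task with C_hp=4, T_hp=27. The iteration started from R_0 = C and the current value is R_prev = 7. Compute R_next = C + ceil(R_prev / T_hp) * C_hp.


R_next = C + ceil(R_prev / T_hp) * C_hp
ceil(7 / 27) = ceil(0.2593) = 1
Interference = 1 * 4 = 4
R_next = 7 + 4 = 11

11


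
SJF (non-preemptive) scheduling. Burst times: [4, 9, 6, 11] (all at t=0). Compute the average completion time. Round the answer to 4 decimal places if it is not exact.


SJF order (ascending): [4, 6, 9, 11]
Completion times:
  Job 1: burst=4, C=4
  Job 2: burst=6, C=10
  Job 3: burst=9, C=19
  Job 4: burst=11, C=30
Average completion = 63/4 = 15.75

15.75


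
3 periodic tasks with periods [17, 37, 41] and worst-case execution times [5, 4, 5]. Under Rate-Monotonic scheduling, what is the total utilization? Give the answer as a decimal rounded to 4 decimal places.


Compute individual utilizations (exact fractions):
  Task 1: C/T = 5/17 (approx. 0.2941)
  Task 2: C/T = 4/37 (approx. 0.1081)
  Task 3: C/T = 5/41 (approx. 0.122)
Total utilization U = 5/17 + 4/37 + 5/41 = 13518/25789
Rounded to 4 decimal places: U = 0.5242
RM (Liu & Layland) bound for 3 tasks = 0.779763; compare with U = 13518/25789 (approx. 0.524177)
U <= bound, so schedulable by RM sufficient condition.

0.5242


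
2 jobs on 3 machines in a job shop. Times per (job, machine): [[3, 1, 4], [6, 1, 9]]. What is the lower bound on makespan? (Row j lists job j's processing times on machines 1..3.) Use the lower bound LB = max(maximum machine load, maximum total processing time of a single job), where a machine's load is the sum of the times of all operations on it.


Machine loads:
  Machine 1: 3 + 6 = 9
  Machine 2: 1 + 1 = 2
  Machine 3: 4 + 9 = 13
Max machine load = 13
Job totals:
  Job 1: 8
  Job 2: 16
Max job total = 16
Lower bound = max(13, 16) = 16

16


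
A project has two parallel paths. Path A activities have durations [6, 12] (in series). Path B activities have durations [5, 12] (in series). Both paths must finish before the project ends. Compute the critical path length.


Path A total = 6 + 12 = 18
Path B total = 5 + 12 = 17
Critical path = longest path = max(18, 17) = 18

18


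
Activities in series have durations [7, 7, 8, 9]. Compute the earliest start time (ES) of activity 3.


Activity 3 starts after activities 1 through 2 complete.
Predecessor durations: [7, 7]
ES = 7 + 7 = 14

14


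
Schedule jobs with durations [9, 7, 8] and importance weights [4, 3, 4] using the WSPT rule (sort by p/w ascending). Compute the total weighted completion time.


Compute p/w ratios and sort ascending (WSPT): [(8, 4), (9, 4), (7, 3)]
Compute weighted completion times:
  Job (p=8,w=4): C=8, w*C=4*8=32
  Job (p=9,w=4): C=17, w*C=4*17=68
  Job (p=7,w=3): C=24, w*C=3*24=72
Total weighted completion time = 172

172


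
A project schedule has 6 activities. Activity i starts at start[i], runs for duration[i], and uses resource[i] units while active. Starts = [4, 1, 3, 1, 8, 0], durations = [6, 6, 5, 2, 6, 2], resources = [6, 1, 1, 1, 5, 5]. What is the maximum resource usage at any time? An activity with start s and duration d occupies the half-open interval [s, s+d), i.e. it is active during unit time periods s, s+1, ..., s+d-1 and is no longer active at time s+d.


Each activity i is active on [start_i, start_i + duration_i).
Compute total resource usage per time slot:
  t=0: active resources = [5], total = 5
  t=1: active resources = [1, 1, 5], total = 7
  t=2: active resources = [1, 1], total = 2
  t=3: active resources = [1, 1], total = 2
  t=4: active resources = [6, 1, 1], total = 8
  t=5: active resources = [6, 1, 1], total = 8
  t=6: active resources = [6, 1, 1], total = 8
  t=7: active resources = [6, 1], total = 7
  t=8: active resources = [6, 5], total = 11
  t=9: active resources = [6, 5], total = 11
  t=10: active resources = [5], total = 5
  t=11: active resources = [5], total = 5
  t=12: active resources = [5], total = 5
  t=13: active resources = [5], total = 5
Peak resource demand = 11

11


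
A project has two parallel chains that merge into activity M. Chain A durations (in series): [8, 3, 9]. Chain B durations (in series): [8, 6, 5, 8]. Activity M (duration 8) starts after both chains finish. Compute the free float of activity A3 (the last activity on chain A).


ES(A3) = sum of predecessors on chain A = 11
EF(A3) = ES + duration = 11 + 9 = 20
Successor of A3 is M. ES(M) = max(sum(A), sum(B)) = max(20, 27) = 27
Free float = ES(successor) - EF(current) = 27 - 20 = 7

7


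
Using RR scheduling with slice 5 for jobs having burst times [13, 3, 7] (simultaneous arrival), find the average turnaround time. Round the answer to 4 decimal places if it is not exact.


Time quantum = 5
Execution trace:
  J1 runs 5 units, time = 5
  J2 runs 3 units, time = 8
  J3 runs 5 units, time = 13
  J1 runs 5 units, time = 18
  J3 runs 2 units, time = 20
  J1 runs 3 units, time = 23
Finish times: [23, 8, 20]
Average turnaround = 51/3 = 17.0

17.0


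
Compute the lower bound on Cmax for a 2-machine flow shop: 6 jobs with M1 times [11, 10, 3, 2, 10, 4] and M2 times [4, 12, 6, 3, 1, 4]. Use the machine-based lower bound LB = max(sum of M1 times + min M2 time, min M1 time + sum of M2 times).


LB1 = sum(M1 times) + min(M2 times) = 40 + 1 = 41
LB2 = min(M1 times) + sum(M2 times) = 2 + 30 = 32
Lower bound = max(LB1, LB2) = max(41, 32) = 41

41


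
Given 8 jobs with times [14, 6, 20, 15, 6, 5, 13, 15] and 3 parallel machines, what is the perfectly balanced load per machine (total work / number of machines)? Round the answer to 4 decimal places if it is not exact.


Total processing time = 14 + 6 + 20 + 15 + 6 + 5 + 13 + 15 = 94
Number of machines = 3
Ideal balanced load = 94 / 3 = 31.3333

31.3333


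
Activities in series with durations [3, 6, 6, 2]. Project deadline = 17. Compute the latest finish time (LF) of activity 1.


LF(activity 1) = deadline - sum of successor durations
Successors: activities 2 through 4 with durations [6, 6, 2]
Sum of successor durations = 14
LF = 17 - 14 = 3

3


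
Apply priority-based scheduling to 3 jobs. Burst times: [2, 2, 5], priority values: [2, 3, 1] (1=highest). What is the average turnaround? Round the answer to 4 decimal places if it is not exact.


Sort by priority (ascending = highest first):
Order: [(1, 5), (2, 2), (3, 2)]
Completion times:
  Priority 1, burst=5, C=5
  Priority 2, burst=2, C=7
  Priority 3, burst=2, C=9
Average turnaround = 21/3 = 7.0

7.0


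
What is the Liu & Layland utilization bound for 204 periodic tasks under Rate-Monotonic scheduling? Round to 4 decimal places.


Compute 2^(1/204) = 1.0034035593
Subtract 1: 1.0034035593 - 1 = 0.0034035593
Multiply by n: 204 * 0.0034035593 = 0.6943260972
Round to 4 dp: 0.6943

0.6943


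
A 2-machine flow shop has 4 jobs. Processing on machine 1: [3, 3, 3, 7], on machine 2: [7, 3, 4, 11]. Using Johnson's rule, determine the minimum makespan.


Apply Johnson's rule:
  Group 1 (a <= b): [(1, 3, 7), (2, 3, 3), (3, 3, 4), (4, 7, 11)]
  Group 2 (a > b): []
Optimal job order: [1, 2, 3, 4]
Schedule:
  Job 1: M1 done at 3, M2 done at 10
  Job 2: M1 done at 6, M2 done at 13
  Job 3: M1 done at 9, M2 done at 17
  Job 4: M1 done at 16, M2 done at 28
Makespan = 28

28


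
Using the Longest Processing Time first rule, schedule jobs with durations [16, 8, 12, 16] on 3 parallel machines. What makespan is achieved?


Sort jobs in decreasing order (LPT): [16, 16, 12, 8]
Assign each job to the least loaded machine:
  Machine 1: jobs [16], load = 16
  Machine 2: jobs [16], load = 16
  Machine 3: jobs [12, 8], load = 20
Makespan = max load = 20

20


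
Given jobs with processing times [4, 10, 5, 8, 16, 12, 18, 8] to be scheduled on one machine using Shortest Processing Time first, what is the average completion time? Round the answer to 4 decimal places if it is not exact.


Sort jobs by processing time (SPT order): [4, 5, 8, 8, 10, 12, 16, 18]
Compute completion times sequentially:
  Job 1: processing = 4, completes at 4
  Job 2: processing = 5, completes at 9
  Job 3: processing = 8, completes at 17
  Job 4: processing = 8, completes at 25
  Job 5: processing = 10, completes at 35
  Job 6: processing = 12, completes at 47
  Job 7: processing = 16, completes at 63
  Job 8: processing = 18, completes at 81
Sum of completion times = 281
Average completion time = 281/8 = 35.125

35.125


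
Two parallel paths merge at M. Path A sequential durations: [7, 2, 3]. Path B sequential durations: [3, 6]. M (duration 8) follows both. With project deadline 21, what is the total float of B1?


Forward pass: ES(B1) = sum of predecessors on chain B = 0
EF = ES + duration = 0 + 3 = 3
Backward pass: LF(M) = deadline = 21; LS(M) = 21 - 8 = 13
LF(B1) = LS(M) - sum(successors on chain B) = 13 - 6 = 7
LS = LF - duration = 7 - 3 = 4
Total float = LS - ES = 4 - 0 = 4

4


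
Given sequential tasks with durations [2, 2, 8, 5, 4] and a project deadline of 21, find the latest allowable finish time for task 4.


LF(activity 4) = deadline - sum of successor durations
Successors: activities 5 through 5 with durations [4]
Sum of successor durations = 4
LF = 21 - 4 = 17

17


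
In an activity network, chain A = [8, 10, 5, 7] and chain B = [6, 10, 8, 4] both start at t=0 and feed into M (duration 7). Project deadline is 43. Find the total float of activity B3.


Forward pass: ES(B3) = sum of predecessors on chain B = 16
EF = ES + duration = 16 + 8 = 24
Backward pass: LF(M) = deadline = 43; LS(M) = 43 - 7 = 36
LF(B3) = LS(M) - sum(successors on chain B) = 36 - 4 = 32
LS = LF - duration = 32 - 8 = 24
Total float = LS - ES = 24 - 16 = 8

8


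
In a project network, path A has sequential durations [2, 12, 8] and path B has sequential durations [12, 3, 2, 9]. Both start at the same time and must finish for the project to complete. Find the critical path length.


Path A total = 2 + 12 + 8 = 22
Path B total = 12 + 3 + 2 + 9 = 26
Critical path = longest path = max(22, 26) = 26

26


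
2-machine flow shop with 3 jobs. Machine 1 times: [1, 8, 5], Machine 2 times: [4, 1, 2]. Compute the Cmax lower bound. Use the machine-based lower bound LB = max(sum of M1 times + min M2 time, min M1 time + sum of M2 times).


LB1 = sum(M1 times) + min(M2 times) = 14 + 1 = 15
LB2 = min(M1 times) + sum(M2 times) = 1 + 7 = 8
Lower bound = max(LB1, LB2) = max(15, 8) = 15

15


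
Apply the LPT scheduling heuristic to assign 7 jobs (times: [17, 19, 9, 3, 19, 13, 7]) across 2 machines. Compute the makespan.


Sort jobs in decreasing order (LPT): [19, 19, 17, 13, 9, 7, 3]
Assign each job to the least loaded machine:
  Machine 1: jobs [19, 17, 7], load = 43
  Machine 2: jobs [19, 13, 9, 3], load = 44
Makespan = max load = 44

44


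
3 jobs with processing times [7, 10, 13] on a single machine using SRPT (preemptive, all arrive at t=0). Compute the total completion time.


Since all jobs arrive at t=0, SRPT equals SPT ordering.
SPT order: [7, 10, 13]
Completion times:
  Job 1: p=7, C=7
  Job 2: p=10, C=17
  Job 3: p=13, C=30
Total completion time = 7 + 17 + 30 = 54

54


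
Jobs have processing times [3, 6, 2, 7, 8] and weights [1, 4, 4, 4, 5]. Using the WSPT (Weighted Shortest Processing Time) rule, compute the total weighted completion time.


Compute p/w ratios and sort ascending (WSPT): [(2, 4), (6, 4), (8, 5), (7, 4), (3, 1)]
Compute weighted completion times:
  Job (p=2,w=4): C=2, w*C=4*2=8
  Job (p=6,w=4): C=8, w*C=4*8=32
  Job (p=8,w=5): C=16, w*C=5*16=80
  Job (p=7,w=4): C=23, w*C=4*23=92
  Job (p=3,w=1): C=26, w*C=1*26=26
Total weighted completion time = 238

238


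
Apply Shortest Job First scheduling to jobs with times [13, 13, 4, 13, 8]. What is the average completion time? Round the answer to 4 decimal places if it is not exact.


SJF order (ascending): [4, 8, 13, 13, 13]
Completion times:
  Job 1: burst=4, C=4
  Job 2: burst=8, C=12
  Job 3: burst=13, C=25
  Job 4: burst=13, C=38
  Job 5: burst=13, C=51
Average completion = 130/5 = 26.0

26.0


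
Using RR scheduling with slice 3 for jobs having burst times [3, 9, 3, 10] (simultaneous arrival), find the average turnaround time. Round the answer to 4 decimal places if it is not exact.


Time quantum = 3
Execution trace:
  J1 runs 3 units, time = 3
  J2 runs 3 units, time = 6
  J3 runs 3 units, time = 9
  J4 runs 3 units, time = 12
  J2 runs 3 units, time = 15
  J4 runs 3 units, time = 18
  J2 runs 3 units, time = 21
  J4 runs 3 units, time = 24
  J4 runs 1 units, time = 25
Finish times: [3, 21, 9, 25]
Average turnaround = 58/4 = 14.5

14.5


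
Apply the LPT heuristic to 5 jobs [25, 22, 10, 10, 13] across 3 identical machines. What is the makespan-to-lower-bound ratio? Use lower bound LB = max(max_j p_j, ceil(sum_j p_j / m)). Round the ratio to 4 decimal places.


LPT order: [25, 22, 13, 10, 10]
Machine loads after assignment: [25, 32, 23]
LPT makespan = 32
Lower bound = max(max_job, ceil(total/3)) = max(25, 27) = 27
Ratio = 32 / 27 = 1.1852

1.1852


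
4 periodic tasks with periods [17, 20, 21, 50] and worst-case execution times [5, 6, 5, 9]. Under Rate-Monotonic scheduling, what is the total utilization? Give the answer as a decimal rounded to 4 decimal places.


Compute individual utilizations (exact fractions):
  Task 1: C/T = 5/17 (approx. 0.2941)
  Task 2: C/T = 6/20 = 3/10 (approx. 0.3)
  Task 3: C/T = 5/21 (approx. 0.2381)
  Task 4: C/T = 9/50 (approx. 0.18)
Total utilization U = 5/17 + 3/10 + 5/21 + 9/50 = 9034/8925
Rounded to 4 decimal places: U = 1.0122
RM (Liu & Layland) bound for 4 tasks = 0.756828; compare with U = 9034/8925 (approx. 1.012213)
U > 1, so the task set is not schedulable (processor overloaded).

1.0122


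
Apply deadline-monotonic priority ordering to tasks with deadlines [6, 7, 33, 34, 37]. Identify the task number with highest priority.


Sort tasks by relative deadline (ascending):
  Task 1: deadline = 6
  Task 2: deadline = 7
  Task 3: deadline = 33
  Task 4: deadline = 34
  Task 5: deadline = 37
Priority order (highest first): [1, 2, 3, 4, 5]
Highest priority task = 1

1


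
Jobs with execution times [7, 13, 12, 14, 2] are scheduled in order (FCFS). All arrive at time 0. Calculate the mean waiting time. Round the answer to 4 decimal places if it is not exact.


FCFS order (as given): [7, 13, 12, 14, 2]
Waiting times:
  Job 1: wait = 0
  Job 2: wait = 7
  Job 3: wait = 20
  Job 4: wait = 32
  Job 5: wait = 46
Sum of waiting times = 105
Average waiting time = 105/5 = 21.0

21.0


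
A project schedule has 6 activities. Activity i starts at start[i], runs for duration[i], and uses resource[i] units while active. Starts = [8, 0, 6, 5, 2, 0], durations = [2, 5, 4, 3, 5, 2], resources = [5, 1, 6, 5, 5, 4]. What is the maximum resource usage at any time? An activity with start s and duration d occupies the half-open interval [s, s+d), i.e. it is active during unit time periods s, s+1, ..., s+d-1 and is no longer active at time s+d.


Each activity i is active on [start_i, start_i + duration_i).
Compute total resource usage per time slot:
  t=0: active resources = [1, 4], total = 5
  t=1: active resources = [1, 4], total = 5
  t=2: active resources = [1, 5], total = 6
  t=3: active resources = [1, 5], total = 6
  t=4: active resources = [1, 5], total = 6
  t=5: active resources = [5, 5], total = 10
  t=6: active resources = [6, 5, 5], total = 16
  t=7: active resources = [6, 5], total = 11
  t=8: active resources = [5, 6], total = 11
  t=9: active resources = [5, 6], total = 11
Peak resource demand = 16

16
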